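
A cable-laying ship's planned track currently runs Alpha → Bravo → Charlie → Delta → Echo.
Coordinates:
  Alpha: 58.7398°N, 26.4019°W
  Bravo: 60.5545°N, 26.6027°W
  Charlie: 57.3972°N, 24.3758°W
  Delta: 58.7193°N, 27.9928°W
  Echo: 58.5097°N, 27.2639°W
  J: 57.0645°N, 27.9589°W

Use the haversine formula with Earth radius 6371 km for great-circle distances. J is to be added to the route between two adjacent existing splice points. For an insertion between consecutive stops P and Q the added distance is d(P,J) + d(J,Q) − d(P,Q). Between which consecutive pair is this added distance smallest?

between Charlie and Delta

Added distance for inserting J between each consecutive pair:
Alpha–Bravo: 401.5 km
Bravo–Charlie: 241.1 km
Charlie–Delta: 144.2 km
Delta–Echo: 301.7 km
Smallest added distance is 144.2 km, inserting between Charlie and Delta.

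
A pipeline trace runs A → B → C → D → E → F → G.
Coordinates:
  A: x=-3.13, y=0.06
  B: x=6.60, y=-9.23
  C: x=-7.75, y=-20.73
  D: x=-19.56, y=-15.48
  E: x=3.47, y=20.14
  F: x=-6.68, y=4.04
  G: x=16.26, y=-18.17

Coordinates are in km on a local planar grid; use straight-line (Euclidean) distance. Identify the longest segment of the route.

D–E

Leg distances:
A→B: 13.5 km
B→C: 18.4 km
C→D: 12.9 km
D→E: 42.4 km
E→F: 19.0 km
F→G: 31.9 km
The longest leg is D–E at 42.4 km.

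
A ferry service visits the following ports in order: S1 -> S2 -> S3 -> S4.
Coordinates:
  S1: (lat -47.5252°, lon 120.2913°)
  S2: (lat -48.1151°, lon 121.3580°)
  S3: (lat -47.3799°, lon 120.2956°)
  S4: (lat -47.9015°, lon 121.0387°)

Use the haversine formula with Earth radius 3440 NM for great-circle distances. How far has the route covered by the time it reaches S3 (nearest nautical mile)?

Leg distances:
S1→S2: 55.7 NM  (cumulative 55.7 NM)
S2→S3: 61.5 NM  (cumulative 117.3 NM)
Cumulative distance at S3 ≈ 117 NM.

117 NM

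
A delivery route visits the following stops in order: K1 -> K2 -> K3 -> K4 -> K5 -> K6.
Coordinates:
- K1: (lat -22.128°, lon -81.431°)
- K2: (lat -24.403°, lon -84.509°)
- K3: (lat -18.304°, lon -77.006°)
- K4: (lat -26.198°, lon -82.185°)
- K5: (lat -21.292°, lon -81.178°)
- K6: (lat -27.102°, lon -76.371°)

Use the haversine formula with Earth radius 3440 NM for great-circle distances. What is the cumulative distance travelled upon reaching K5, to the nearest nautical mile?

Leg distances:
K1→K2: 217.9 NM  (cumulative 217.9 NM)
K2→K3: 556.6 NM  (cumulative 774.5 NM)
K3→K4: 554.3 NM  (cumulative 1328.8 NM)
K4→K5: 299.7 NM  (cumulative 1628.5 NM)
Cumulative distance at K5 ≈ 1629 NM.

1629 NM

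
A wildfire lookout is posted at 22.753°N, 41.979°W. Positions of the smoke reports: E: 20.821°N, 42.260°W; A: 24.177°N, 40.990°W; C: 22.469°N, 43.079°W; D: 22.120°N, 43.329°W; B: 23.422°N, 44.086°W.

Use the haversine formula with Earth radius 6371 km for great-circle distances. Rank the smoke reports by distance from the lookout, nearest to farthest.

Distances from the lookout:
C 22.469°N, 43.079°W: 117.2 km
D 22.120°N, 43.329°W: 155.6 km
A 24.177°N, 40.990°W: 187.7 km
E 20.821°N, 42.260°W: 216.8 km
B 23.422°N, 44.086°W: 228.0 km

C, D, A, E, B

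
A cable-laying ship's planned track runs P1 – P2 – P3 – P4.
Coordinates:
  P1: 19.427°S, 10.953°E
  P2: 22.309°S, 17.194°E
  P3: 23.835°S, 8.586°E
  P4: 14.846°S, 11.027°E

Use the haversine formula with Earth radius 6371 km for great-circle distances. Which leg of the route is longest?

P3–P4

Leg distances:
P1→P2: 723.2 km
P2→P3: 896.6 km
P3→P4: 1031.7 km
The longest leg is P3–P4 at 1031.7 km.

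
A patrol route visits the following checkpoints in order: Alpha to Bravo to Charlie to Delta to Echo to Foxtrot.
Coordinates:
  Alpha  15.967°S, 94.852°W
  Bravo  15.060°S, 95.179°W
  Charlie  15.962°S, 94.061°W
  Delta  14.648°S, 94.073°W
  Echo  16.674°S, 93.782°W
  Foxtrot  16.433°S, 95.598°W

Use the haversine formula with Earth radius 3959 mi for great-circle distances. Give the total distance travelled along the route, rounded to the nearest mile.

517 mi

Leg distances:
Alpha→Bravo: 66.3 mi  (cumulative 66.3 mi)
Bravo→Charlie: 97.1 mi  (cumulative 163.4 mi)
Charlie→Delta: 90.8 mi  (cumulative 254.2 mi)
Delta→Echo: 141.3 mi  (cumulative 395.6 mi)
Echo→Foxtrot: 121.4 mi  (cumulative 517.0 mi)
Total route length ≈ 517 mi.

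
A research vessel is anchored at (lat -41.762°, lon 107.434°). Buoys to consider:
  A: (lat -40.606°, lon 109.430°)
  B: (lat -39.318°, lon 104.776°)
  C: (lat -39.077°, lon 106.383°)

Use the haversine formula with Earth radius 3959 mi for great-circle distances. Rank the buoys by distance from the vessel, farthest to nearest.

Distances from the vessel:
B (lat -39.318°, lon 104.776°): 219.1 mi
C (lat -39.077°, lon 106.383°): 193.6 mi
A (lat -40.606°, lon 109.430°): 131.0 mi

B, C, A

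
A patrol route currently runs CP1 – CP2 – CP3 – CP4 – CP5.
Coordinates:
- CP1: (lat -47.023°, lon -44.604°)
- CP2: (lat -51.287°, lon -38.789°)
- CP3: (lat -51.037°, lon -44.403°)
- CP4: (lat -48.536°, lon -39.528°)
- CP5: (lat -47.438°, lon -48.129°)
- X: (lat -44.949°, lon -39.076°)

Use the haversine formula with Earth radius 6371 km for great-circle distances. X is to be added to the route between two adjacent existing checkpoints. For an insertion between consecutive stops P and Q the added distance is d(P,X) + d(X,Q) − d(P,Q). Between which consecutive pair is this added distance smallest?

Added distance for inserting X between each consecutive pair:
CP1–CP2: 555.4 km
CP2–CP3: 1096.7 km
CP3–CP4: 737.5 km
CP4–CP5: 498.3 km
Smallest added distance is 498.3 km, inserting between CP4 and CP5.

between CP4 and CP5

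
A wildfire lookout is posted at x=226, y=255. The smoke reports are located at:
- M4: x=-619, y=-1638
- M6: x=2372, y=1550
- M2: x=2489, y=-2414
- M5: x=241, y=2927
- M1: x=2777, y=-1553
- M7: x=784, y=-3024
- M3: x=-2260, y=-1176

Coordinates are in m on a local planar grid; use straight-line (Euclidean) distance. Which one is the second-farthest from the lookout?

M7

Distance to each, sorted:
M2: 3499.2 m
M7: 3326.1 m
M1: 3126.7 m
M3: 2868.4 m
M5: 2672.0 m
M6: 2506.5 m
M4: 2073.0 m
The second-farthest is M7 at 3326.1 m.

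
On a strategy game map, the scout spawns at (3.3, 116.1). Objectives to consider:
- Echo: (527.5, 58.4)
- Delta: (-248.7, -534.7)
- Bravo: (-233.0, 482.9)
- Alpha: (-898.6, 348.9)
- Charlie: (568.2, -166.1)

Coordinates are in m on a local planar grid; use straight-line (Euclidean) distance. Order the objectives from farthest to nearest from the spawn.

Alpha, Delta, Charlie, Echo, Bravo

Distances from the spawn:
Alpha (-898.6, 348.9): 931.5 m
Delta (-248.7, -534.7): 697.9 m
Charlie (568.2, -166.1): 631.5 m
Echo (527.5, 58.4): 527.4 m
Bravo (-233.0, 482.9): 436.3 m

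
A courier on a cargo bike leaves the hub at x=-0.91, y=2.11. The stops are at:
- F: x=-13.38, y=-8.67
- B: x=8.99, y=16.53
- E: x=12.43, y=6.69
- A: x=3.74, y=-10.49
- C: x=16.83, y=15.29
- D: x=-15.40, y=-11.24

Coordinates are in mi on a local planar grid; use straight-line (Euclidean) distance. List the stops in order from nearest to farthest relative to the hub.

A, E, F, B, D, C

Computing each straight-line distance from x=-0.91, y=2.11:
A x=3.74, y=-10.49: 13.4 mi
E x=12.43, y=6.69: 14.1 mi
F x=-13.38, y=-8.67: 16.5 mi
B x=8.99, y=16.53: 17.5 mi
D x=-15.40, y=-11.24: 19.7 mi
C x=16.83, y=15.29: 22.1 mi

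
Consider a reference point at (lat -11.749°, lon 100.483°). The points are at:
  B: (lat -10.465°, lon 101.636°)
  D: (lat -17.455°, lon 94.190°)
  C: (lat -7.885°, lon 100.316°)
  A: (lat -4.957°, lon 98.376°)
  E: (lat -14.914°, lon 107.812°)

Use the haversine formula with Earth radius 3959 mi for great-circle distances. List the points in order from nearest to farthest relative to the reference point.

B, C, A, E, D

Distances from the reference point:
B (lat -10.465°, lon 101.636°): 118.2 mi
C (lat -7.885°, lon 100.316°): 267.2 mi
A (lat -4.957°, lon 98.376°): 490.9 mi
E (lat -14.914°, lon 107.812°): 539.0 mi
D (lat -17.455°, lon 94.190°): 576.5 mi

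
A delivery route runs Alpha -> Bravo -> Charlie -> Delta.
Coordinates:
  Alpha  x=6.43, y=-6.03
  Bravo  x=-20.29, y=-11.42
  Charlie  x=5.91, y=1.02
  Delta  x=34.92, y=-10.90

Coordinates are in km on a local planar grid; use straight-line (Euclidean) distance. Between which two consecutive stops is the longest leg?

Charlie–Delta

Leg distances:
Alpha→Bravo: 27.3 km
Bravo→Charlie: 29.0 km
Charlie→Delta: 31.4 km
The longest leg is Charlie–Delta at 31.4 km.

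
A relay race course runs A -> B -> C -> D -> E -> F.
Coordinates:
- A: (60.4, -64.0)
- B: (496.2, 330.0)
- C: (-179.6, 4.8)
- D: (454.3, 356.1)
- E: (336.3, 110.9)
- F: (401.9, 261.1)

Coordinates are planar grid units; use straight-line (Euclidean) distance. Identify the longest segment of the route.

Leg distances:
A→B: 587.5
B→C: 750.0
C→D: 724.7
D→E: 272.1
E→F: 163.9
The longest leg is B–C at 750.0.

B–C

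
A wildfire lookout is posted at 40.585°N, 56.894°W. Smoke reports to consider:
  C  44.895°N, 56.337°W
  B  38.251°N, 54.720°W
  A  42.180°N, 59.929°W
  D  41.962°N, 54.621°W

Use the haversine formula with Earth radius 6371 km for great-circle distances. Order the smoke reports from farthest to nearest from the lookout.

C, B, A, D

Computing each great-circle distance from 40.585°N, 56.894°W:
C 44.895°N, 56.337°W: 481.4 km
B 38.251°N, 54.720°W: 319.7 km
A 42.180°N, 59.929°W: 309.1 km
D 41.962°N, 54.621°W: 244.0 km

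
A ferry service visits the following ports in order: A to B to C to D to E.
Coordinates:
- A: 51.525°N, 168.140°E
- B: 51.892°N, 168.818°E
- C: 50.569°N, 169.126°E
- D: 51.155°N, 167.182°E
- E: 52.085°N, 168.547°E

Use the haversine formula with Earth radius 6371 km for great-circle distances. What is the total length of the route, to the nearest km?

Leg distances:
A→B: 62.0 km  (cumulative 62.0 km)
B→C: 148.7 km  (cumulative 210.7 km)
C→D: 151.2 km  (cumulative 361.9 km)
D→E: 139.9 km  (cumulative 501.8 km)
Total route length ≈ 502 km.

502 km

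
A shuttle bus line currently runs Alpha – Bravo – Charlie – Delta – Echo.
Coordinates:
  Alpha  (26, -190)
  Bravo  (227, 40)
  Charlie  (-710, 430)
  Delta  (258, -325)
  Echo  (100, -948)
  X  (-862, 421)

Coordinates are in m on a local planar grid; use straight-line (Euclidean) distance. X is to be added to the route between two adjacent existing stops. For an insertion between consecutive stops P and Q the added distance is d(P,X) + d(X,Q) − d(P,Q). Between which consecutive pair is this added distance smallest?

Added distance for inserting X between each consecutive pair:
Alpha–Bravo: 1926.2 m
Bravo–Charlie: 291.1 m
Charlie–Delta: 270.3 m
Delta–Echo: 2376.2 m
Smallest added distance is 270.3 m, inserting between Charlie and Delta.

between Charlie and Delta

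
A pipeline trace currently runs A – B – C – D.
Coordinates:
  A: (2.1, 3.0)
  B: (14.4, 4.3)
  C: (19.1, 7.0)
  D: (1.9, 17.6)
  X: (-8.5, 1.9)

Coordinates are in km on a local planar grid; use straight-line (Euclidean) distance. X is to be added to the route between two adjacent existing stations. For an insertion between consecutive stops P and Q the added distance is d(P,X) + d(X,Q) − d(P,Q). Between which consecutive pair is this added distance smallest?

between A and B

Added distance for inserting X between each consecutive pair:
A–B: 21.3 km
B–C: 45.7 km
C–D: 26.7 km
Smallest added distance is 21.3 km, inserting between A and B.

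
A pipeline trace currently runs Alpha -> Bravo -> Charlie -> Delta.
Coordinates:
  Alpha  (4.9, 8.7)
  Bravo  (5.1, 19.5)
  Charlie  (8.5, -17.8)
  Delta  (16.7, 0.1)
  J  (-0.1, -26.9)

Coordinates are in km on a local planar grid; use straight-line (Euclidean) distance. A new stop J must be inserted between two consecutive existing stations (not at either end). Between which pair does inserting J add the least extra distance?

Added distance for inserting J between each consecutive pair:
Alpha–Bravo: 71.8 km
Bravo–Charlie: 21.8 km
Charlie–Delta: 24.6 km
Smallest added distance is 21.8 km, inserting between Bravo and Charlie.

between Bravo and Charlie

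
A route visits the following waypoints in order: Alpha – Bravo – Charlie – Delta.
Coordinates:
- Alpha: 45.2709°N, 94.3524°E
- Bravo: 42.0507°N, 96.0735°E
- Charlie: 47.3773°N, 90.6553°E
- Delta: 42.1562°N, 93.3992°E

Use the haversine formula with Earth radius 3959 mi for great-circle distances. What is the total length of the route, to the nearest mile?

Leg distances:
Alpha→Bravo: 238.5 mi  (cumulative 238.5 mi)
Bravo→Charlie: 453.9 mi  (cumulative 692.4 mi)
Charlie→Delta: 385.0 mi  (cumulative 1077.4 mi)
Total route length ≈ 1077 mi.

1077 mi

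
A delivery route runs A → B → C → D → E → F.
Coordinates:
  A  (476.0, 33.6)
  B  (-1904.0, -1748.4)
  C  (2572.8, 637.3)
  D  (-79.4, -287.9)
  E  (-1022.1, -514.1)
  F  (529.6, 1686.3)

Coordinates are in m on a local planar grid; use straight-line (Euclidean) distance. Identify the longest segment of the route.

B–C

Leg distances:
A→B: 2973.2 m
B→C: 5072.8 m
C→D: 2808.9 m
D→E: 969.5 m
E→F: 2692.5 m
The longest leg is B–C at 5072.8 m.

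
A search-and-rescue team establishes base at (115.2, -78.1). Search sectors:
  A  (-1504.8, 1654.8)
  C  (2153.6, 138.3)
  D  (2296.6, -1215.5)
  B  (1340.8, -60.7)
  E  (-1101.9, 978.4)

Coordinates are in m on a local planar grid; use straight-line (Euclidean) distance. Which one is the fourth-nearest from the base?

Distances from the base ((115.2, -78.1)):
B: 1225.7 m
E: 1611.7 m
C: 2049.9 m
A: 2372.2 m
D: 2460.1 m
The fourth-nearest is A at 2372.2 m.

A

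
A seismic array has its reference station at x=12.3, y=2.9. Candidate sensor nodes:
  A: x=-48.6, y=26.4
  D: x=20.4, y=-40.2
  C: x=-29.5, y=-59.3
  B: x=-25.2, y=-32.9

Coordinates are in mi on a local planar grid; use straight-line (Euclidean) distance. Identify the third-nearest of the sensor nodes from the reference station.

Distance to each, sorted:
D: 43.9 mi
B: 51.8 mi
A: 65.3 mi
C: 74.9 mi
The third-nearest is A at 65.3 mi.

A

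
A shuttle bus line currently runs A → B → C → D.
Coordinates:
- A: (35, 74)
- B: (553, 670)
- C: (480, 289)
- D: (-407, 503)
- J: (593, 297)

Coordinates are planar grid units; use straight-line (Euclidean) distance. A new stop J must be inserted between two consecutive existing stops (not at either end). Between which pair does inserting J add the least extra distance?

Added distance for inserting J between each consecutive pair:
A–B: 186.4
B–C: 100.5
C–D: 221.8
Smallest added distance is 100.5, inserting between B and C.

between B and C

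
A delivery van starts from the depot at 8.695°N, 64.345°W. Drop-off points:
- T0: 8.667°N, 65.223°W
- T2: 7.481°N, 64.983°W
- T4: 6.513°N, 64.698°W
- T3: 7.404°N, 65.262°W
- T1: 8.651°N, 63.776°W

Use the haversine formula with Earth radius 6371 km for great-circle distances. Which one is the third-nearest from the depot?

Distances from the depot (8.695°N, 64.345°W):
T1: 62.7 km
T0: 96.6 km
T2: 152.2 km
T3: 175.5 km
T4: 245.7 km
The third-nearest is T2 at 152.2 km.

T2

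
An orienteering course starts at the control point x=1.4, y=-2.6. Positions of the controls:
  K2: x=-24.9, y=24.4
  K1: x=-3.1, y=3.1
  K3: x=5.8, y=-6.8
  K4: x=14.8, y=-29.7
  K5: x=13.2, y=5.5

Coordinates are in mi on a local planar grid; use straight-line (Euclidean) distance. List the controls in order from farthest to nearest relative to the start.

Distances from the start:
K2 x=-24.9, y=24.4: 37.7 mi
K4 x=14.8, y=-29.7: 30.2 mi
K5 x=13.2, y=5.5: 14.3 mi
K1 x=-3.1, y=3.1: 7.3 mi
K3 x=5.8, y=-6.8: 6.1 mi

K2, K4, K5, K1, K3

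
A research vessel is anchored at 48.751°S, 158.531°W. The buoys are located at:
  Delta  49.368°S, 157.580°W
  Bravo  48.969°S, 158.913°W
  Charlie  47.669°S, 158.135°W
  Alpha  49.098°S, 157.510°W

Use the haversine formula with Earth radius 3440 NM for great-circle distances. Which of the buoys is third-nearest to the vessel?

Distance to each, sorted:
Bravo: 20.0 NM
Alpha: 45.3 NM
Delta: 52.7 NM
Charlie: 66.9 NM
The third-nearest is Delta at 52.7 NM.

Delta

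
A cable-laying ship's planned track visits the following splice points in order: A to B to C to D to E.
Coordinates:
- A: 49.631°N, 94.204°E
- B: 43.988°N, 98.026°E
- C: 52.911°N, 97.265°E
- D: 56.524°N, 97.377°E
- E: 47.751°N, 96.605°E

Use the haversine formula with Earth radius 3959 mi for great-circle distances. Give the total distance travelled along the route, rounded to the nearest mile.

1904 mi

Leg distances:
A→B: 429.6 mi  (cumulative 429.6 mi)
B→C: 617.5 mi  (cumulative 1047.2 mi)
C→D: 249.7 mi  (cumulative 1296.9 mi)
D→E: 607.1 mi  (cumulative 1903.9 mi)
Total route length ≈ 1904 mi.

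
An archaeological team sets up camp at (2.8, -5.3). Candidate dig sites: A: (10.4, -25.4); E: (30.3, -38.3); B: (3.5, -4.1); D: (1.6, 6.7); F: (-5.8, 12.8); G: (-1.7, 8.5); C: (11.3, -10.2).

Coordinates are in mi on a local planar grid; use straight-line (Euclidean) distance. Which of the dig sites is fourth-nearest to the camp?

G

Distances from the camp ((2.8, -5.3)):
B: 1.4 mi
C: 9.8 mi
D: 12.1 mi
G: 14.5 mi
F: 20.0 mi
A: 21.5 mi
E: 43.0 mi
The fourth-nearest is G at 14.5 mi.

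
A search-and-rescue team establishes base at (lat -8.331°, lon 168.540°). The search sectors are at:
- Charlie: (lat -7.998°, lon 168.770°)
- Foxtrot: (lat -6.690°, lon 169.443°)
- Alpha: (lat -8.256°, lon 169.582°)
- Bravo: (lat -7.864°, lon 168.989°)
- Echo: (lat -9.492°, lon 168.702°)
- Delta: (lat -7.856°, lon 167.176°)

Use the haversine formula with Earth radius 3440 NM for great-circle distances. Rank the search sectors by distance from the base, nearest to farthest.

Charlie, Bravo, Alpha, Echo, Delta, Foxtrot

Distance from the base at (lat -8.331°, lon 168.540°) to each:
Charlie (lat -7.998°, lon 168.770°): 24.2 NM
Bravo (lat -7.864°, lon 168.989°): 38.7 NM
Alpha (lat -8.256°, lon 169.582°): 62.1 NM
Echo (lat -9.492°, lon 168.702°): 70.4 NM
Delta (lat -7.856°, lon 167.176°): 85.9 NM
Foxtrot (lat -6.690°, lon 169.443°): 112.2 NM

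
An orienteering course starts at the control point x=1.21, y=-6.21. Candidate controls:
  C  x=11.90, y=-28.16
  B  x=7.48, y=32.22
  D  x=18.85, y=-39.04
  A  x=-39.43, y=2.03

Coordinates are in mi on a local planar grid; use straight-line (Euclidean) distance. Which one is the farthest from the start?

Distance to each, sorted:
A: 41.5 mi
B: 38.9 mi
D: 37.3 mi
C: 24.4 mi
The farthest is A at 41.5 mi.

A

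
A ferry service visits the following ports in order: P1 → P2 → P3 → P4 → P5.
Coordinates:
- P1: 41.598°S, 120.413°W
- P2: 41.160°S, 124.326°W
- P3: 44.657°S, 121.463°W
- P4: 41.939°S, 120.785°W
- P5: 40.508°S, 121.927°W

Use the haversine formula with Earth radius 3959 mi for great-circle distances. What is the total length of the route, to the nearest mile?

Leg distances:
P1→P2: 205.1 mi  (cumulative 205.1 mi)
P2→P3: 281.7 mi  (cumulative 486.8 mi)
P3→P4: 190.9 mi  (cumulative 677.7 mi)
P4→P5: 115.3 mi  (cumulative 793.0 mi)
Total route length ≈ 793 mi.

793 mi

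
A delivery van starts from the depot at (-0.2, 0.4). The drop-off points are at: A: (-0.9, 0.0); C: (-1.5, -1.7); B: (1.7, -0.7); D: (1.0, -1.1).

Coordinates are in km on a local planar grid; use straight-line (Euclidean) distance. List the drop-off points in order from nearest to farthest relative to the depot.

A, D, B, C

Distance from the depot at (-0.2, 0.4) to each:
A (-0.9, 0.0): 0.8 km
D (1.0, -1.1): 1.9 km
B (1.7, -0.7): 2.2 km
C (-1.5, -1.7): 2.5 km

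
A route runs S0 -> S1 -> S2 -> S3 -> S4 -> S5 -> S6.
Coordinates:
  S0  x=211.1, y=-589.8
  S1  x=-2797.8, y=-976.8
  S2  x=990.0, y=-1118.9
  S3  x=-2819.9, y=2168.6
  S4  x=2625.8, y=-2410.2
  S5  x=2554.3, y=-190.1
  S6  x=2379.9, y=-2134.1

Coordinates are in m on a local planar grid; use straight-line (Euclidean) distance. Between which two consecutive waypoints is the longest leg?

Leg distances:
S0→S1: 3033.7 m
S1→S2: 3790.5 m
S2→S3: 5032.2 m
S3→S4: 7114.8 m
S4→S5: 2221.3 m
S5→S6: 1951.8 m
The longest leg is S3–S4 at 7114.8 m.

S3–S4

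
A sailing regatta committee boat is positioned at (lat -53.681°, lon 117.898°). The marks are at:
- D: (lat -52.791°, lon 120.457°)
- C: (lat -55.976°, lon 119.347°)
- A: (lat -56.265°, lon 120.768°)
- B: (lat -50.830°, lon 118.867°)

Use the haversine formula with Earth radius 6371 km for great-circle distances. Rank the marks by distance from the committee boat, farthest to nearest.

A, B, C, D

Distances from the committee boat:
A (lat -56.265°, lon 120.768°): 340.7 km
B (lat -50.830°, lon 118.867°): 323.8 km
C (lat -55.976°, lon 119.347°): 271.5 km
D (lat -52.791°, lon 120.457°): 197.0 km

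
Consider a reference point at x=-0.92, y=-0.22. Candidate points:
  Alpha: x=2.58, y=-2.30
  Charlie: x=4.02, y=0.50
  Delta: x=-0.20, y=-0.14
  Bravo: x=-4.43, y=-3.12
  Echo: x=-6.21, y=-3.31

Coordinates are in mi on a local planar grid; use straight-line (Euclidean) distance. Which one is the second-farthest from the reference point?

Distance to each, sorted:
Echo: 6.1 mi
Charlie: 5.0 mi
Bravo: 4.6 mi
Alpha: 4.1 mi
Delta: 0.7 mi
The second-farthest is Charlie at 5.0 mi.

Charlie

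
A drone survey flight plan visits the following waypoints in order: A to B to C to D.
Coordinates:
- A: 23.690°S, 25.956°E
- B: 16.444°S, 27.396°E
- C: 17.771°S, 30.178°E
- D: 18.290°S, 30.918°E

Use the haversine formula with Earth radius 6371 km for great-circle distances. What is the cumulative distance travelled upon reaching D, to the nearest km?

Leg distances:
A→B: 819.6 km  (cumulative 819.6 km)
B→C: 330.4 km  (cumulative 1150.0 km)
C→D: 97.2 km  (cumulative 1247.3 km)
Cumulative distance at D ≈ 1247 km.

1247 km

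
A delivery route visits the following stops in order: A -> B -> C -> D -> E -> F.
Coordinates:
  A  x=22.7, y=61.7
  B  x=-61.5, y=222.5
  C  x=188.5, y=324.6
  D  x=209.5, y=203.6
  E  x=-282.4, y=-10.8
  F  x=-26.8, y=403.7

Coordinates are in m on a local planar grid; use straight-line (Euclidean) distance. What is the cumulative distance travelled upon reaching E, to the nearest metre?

1111 m

Leg distances:
A→B: 181.5 m  (cumulative 181.5 m)
B→C: 270.0 m  (cumulative 451.6 m)
C→D: 122.8 m  (cumulative 574.4 m)
D→E: 536.6 m  (cumulative 1111.0 m)
Cumulative distance at E ≈ 1111 m.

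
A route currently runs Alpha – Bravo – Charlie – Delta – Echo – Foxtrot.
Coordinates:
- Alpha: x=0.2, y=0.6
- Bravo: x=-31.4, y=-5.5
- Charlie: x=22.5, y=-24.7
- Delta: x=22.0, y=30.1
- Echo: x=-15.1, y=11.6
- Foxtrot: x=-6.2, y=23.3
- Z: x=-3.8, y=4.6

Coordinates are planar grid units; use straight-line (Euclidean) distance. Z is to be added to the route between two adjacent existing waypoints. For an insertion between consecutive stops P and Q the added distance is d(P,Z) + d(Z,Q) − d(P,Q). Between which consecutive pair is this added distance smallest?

between Alpha and Bravo

Added distance for inserting Z between each consecutive pair:
Alpha–Bravo: 2.9
Bravo–Charlie: 11.5
Charlie–Delta: 20.8
Delta–Echo: 8.1
Echo–Foxtrot: 17.4
Smallest added distance is 2.9, inserting between Alpha and Bravo.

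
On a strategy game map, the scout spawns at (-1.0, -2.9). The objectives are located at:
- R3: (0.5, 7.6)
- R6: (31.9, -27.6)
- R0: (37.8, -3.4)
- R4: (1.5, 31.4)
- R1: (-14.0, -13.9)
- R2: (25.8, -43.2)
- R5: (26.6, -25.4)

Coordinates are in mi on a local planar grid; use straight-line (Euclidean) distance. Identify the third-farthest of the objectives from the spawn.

Distances from the spawn ((-1.0, -2.9)):
R2: 48.4 mi
R6: 41.1 mi
R0: 38.8 mi
R5: 35.6 mi
R4: 34.4 mi
R1: 17.0 mi
R3: 10.6 mi
The third-farthest is R0 at 38.8 mi.

R0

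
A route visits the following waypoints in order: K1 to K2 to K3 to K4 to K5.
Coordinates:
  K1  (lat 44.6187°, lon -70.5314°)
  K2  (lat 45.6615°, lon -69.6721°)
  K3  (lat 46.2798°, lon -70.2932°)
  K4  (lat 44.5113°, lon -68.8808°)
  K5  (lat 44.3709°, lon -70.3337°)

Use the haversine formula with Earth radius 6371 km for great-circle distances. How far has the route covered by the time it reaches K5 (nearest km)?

560 km

Leg distances:
K1→K2: 134.1 km  (cumulative 134.1 km)
K2→K3: 83.8 km  (cumulative 218.0 km)
K3→K4: 225.5 km  (cumulative 443.4 km)
K4→K5: 116.4 km  (cumulative 559.8 km)
Cumulative distance at K5 ≈ 560 km.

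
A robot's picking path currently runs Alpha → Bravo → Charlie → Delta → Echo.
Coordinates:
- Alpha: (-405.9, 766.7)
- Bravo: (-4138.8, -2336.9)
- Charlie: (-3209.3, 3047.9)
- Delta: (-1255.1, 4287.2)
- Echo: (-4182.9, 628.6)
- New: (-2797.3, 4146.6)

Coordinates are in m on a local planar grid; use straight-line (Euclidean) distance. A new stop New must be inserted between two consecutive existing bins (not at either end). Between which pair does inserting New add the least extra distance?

Added distance for inserting New between each consecutive pair:
Alpha–Bravo: 5906.6 m
Bravo–Charlie: 2329.8 m
Charlie–Delta: 408.0 m
Delta–Echo: 643.8 m
Smallest added distance is 408.0 m, inserting between Charlie and Delta.

between Charlie and Delta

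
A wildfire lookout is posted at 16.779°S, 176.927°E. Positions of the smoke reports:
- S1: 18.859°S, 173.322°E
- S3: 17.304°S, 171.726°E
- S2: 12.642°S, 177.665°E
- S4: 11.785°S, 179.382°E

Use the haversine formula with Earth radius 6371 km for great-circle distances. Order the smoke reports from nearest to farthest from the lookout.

Computing each great-circle distance from 16.779°S, 176.927°E:
S1 18.859°S, 173.322°E: 446.2 km
S2 12.642°S, 177.665°E: 466.8 km
S3 17.304°S, 171.726°E: 556.0 km
S4 11.785°S, 179.382°E: 615.1 km

S1, S2, S3, S4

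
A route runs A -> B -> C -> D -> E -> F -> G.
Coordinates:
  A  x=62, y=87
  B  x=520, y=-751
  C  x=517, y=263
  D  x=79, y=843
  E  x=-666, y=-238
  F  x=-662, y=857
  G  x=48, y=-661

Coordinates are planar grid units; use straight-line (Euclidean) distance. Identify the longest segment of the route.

Leg distances:
A→B: 955.0
B→C: 1014.0
C→D: 726.8
D→E: 1312.9
E→F: 1095.0
F→G: 1675.8
The longest leg is F–G at 1675.8.

F–G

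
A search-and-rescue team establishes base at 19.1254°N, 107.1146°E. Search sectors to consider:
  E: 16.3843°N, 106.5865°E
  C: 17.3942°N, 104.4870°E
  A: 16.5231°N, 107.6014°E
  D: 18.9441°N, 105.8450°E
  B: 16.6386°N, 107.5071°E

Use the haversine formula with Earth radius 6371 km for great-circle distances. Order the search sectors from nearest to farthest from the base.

Distances from the base:
D 18.9441°N, 105.8450°E: 135.0 km
B 16.6386°N, 107.5071°E: 279.6 km
A 16.5231°N, 107.6014°E: 293.9 km
E 16.3843°N, 106.5865°E: 309.9 km
C 17.3942°N, 104.4870°E: 337.7 km

D, B, A, E, C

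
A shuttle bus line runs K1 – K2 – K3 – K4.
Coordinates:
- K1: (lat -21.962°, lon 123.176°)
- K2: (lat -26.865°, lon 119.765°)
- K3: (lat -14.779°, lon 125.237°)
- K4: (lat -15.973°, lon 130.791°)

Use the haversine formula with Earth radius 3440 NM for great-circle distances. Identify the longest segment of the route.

K2–K3

Leg distances:
K1→K2: 348.4 NM
K2→K3: 787.6 NM
K3→K4: 329.4 NM
The longest leg is K2–K3 at 787.6 NM.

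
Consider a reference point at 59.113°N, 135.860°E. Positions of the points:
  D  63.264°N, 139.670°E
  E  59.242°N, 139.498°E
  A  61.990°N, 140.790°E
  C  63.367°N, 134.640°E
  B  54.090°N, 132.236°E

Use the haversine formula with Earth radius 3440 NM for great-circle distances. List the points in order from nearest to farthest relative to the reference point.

E, A, C, D, B

Computing each great-circle distance from 59.113°N, 135.860°E:
E 59.242°N, 139.498°E: 112.2 NM
A 61.990°N, 140.790°E: 225.7 NM
C 63.367°N, 134.640°E: 257.8 NM
D 63.264°N, 139.670°E: 272.4 NM
B 54.090°N, 132.236°E: 324.4 NM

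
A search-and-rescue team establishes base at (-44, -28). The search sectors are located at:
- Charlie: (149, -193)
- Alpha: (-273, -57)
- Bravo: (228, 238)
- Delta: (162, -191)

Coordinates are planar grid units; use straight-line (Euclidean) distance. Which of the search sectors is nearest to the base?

Alpha

Distances from the base ((-44, -28)):
Alpha: 230.8
Charlie: 253.9
Delta: 262.7
Bravo: 380.4
The nearest is Alpha at 230.8.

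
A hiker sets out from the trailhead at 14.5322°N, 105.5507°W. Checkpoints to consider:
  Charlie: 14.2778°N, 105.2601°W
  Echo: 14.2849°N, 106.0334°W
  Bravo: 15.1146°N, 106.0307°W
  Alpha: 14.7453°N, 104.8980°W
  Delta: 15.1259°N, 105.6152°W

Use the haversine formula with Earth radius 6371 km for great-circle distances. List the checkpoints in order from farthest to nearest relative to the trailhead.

Distances from the trailhead:
Bravo 15.1146°N, 106.0307°W: 82.8 km
Alpha 14.7453°N, 104.8980°W: 74.1 km
Delta 15.1259°N, 105.6152°W: 66.4 km
Echo 14.2849°N, 106.0334°W: 58.8 km
Charlie 14.2778°N, 105.2601°W: 42.2 km

Bravo, Alpha, Delta, Echo, Charlie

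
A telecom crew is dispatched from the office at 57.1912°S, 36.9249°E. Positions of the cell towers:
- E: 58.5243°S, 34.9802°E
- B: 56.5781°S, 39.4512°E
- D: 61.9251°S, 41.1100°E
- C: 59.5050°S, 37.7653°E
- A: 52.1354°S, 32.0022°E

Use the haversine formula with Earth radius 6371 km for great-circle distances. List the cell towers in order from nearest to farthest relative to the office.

Distance from the office at 57.1912°S, 36.9249°E to each:
B 56.5781°S, 39.4512°E: 167.9 km
E 58.5243°S, 34.9802°E: 187.6 km
C 59.5050°S, 37.7653°E: 261.9 km
D 61.9251°S, 41.1100°E: 576.5 km
A 52.1354°S, 32.0022°E: 644.8 km

B, E, C, D, A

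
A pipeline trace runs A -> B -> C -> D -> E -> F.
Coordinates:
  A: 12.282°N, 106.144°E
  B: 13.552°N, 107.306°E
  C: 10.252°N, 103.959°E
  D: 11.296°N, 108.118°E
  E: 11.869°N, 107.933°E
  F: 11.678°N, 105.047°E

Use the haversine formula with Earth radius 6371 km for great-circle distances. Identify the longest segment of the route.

B–C

Leg distances:
A→B: 189.2 km
B→C: 516.9 km
C→D: 468.9 km
D→E: 66.8 km
E→F: 314.9 km
The longest leg is B–C at 516.9 km.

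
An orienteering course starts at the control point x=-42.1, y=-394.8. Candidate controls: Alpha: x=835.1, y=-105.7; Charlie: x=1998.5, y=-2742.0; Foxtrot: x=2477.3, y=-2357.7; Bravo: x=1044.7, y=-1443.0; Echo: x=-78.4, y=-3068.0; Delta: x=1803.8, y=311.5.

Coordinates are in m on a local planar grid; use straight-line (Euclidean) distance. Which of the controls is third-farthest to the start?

Distances from the start (x=-42.1, y=-394.8):
Foxtrot: 3193.8 m
Charlie: 3110.2 m
Echo: 2673.4 m
Delta: 1976.4 m
Bravo: 1509.9 m
Alpha: 923.6 m
The third-farthest is Echo at 2673.4 m.

Echo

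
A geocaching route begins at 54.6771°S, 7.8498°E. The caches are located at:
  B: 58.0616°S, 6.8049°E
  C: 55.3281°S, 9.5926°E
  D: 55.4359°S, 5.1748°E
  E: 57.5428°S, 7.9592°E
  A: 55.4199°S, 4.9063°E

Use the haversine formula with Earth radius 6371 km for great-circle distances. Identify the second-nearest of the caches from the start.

Distances from the start (54.6771°S, 7.8498°E):
C: 132.6 km
D: 190.1 km
A: 204.9 km
E: 318.7 km
B: 381.8 km
The second-nearest is D at 190.1 km.

D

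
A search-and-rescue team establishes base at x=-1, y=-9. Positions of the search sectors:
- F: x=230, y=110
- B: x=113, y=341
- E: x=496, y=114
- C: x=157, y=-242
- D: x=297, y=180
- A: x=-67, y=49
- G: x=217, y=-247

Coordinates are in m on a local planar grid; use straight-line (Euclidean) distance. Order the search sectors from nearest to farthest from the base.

Distances from the base:
A x=-67, y=49: 87.9 m
F x=230, y=110: 259.8 m
C x=157, y=-242: 281.5 m
G x=217, y=-247: 322.8 m
D x=297, y=180: 352.9 m
B x=113, y=341: 368.1 m
E x=496, y=114: 512.0 m

A, F, C, G, D, B, E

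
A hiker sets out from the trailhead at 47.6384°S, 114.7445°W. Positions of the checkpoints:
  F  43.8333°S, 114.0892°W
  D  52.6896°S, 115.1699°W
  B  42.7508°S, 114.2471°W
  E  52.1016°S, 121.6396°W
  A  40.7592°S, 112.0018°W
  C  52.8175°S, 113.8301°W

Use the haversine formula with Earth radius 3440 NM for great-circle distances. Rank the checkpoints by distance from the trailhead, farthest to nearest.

Computing each great-circle distance from 47.6384°S, 114.7445°W:
A 40.7592°S, 112.0018°W: 429.5 NM
E 52.1016°S, 121.6396°W: 377.8 NM
C 52.8175°S, 113.8301°W: 312.9 NM
D 52.6896°S, 115.1699°W: 303.7 NM
B 42.7508°S, 114.2471°W: 294.2 NM
F 43.8333°S, 114.0892°W: 230.1 NM

A, E, C, D, B, F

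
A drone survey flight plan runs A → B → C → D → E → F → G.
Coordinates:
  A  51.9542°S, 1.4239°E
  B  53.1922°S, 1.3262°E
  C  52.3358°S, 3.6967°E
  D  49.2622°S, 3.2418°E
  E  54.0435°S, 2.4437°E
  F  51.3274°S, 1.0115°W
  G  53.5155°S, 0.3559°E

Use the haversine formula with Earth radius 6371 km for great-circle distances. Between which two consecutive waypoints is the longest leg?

Leg distances:
A→B: 137.8 km
B→C: 185.7 km
C→D: 343.3 km
D→E: 534.5 km
E→F: 381.3 km
F→G: 260.4 km
The longest leg is D–E at 534.5 km.

D–E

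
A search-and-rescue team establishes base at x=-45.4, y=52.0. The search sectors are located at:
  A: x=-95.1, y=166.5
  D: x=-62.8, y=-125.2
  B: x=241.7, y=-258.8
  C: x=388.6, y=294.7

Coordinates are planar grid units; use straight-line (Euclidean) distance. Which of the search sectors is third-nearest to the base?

B

Distance to each, sorted:
A: 124.8
D: 178.1
B: 423.1
C: 497.3
The third-nearest is B at 423.1.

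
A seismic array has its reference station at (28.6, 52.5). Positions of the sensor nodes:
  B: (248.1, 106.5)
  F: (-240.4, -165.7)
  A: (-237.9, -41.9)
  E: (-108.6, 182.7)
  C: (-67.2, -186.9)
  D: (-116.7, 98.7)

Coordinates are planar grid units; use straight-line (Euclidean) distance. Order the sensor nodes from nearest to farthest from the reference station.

Distances from the reference station:
D (-116.7, 98.7): 152.5
E (-108.6, 182.7): 189.1
B (248.1, 106.5): 226.0
C (-67.2, -186.9): 257.9
A (-237.9, -41.9): 282.7
F (-240.4, -165.7): 346.4

D, E, B, C, A, F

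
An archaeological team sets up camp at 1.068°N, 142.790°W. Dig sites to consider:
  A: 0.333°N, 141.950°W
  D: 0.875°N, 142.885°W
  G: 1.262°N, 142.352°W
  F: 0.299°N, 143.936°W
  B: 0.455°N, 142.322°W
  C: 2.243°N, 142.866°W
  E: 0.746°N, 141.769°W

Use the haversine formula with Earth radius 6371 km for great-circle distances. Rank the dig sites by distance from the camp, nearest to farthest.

Distance from the camp at 1.068°N, 142.790°W to each:
D 0.875°N, 142.885°W: 23.9 km
G 1.262°N, 142.352°W: 53.3 km
B 0.455°N, 142.322°W: 85.8 km
E 0.746°N, 141.769°W: 119.0 km
A 0.333°N, 141.950°W: 124.1 km
C 2.243°N, 142.866°W: 130.9 km
F 0.299°N, 143.936°W: 153.5 km

D, G, B, E, A, C, F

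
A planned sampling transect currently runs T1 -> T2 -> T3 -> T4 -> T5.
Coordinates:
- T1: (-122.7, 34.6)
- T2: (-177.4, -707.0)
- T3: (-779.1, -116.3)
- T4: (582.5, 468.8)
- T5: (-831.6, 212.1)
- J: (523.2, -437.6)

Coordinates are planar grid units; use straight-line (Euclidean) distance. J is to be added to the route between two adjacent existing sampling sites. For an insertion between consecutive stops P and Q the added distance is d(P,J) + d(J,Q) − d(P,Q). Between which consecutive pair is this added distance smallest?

between T3 and T4

Added distance for inserting J between each consecutive pair:
T1–T2: 807.1
T2–T3: 1248.8
T3–T4: 767.7
T4–T5: 973.7
Smallest added distance is 767.7, inserting between T3 and T4.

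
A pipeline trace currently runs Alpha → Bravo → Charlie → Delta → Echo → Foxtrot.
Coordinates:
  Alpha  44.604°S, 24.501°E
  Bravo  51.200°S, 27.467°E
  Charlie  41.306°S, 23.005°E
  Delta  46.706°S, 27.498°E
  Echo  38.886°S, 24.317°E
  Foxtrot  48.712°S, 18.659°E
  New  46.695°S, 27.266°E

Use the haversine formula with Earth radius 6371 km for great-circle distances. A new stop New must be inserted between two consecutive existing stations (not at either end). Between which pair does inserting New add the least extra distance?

Added distance for inserting New between each consecutive pair:
Alpha–Bravo: 51.9 km
Bravo–Charlie: 38.4 km
Charlie–Delta: 7.4 km
Delta–Echo: 11.4 km
Echo–Foxtrot: 400.0 km
Smallest added distance is 7.4 km, inserting between Charlie and Delta.

between Charlie and Delta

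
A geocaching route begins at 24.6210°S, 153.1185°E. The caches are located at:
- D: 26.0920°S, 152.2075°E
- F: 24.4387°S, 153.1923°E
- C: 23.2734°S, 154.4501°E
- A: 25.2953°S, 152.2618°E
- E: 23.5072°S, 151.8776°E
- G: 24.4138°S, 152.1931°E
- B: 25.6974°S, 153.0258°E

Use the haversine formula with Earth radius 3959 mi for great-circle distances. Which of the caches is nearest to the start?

Distances from the start (24.6210°S, 153.1185°E):
F: 13.4 mi
G: 59.9 mi
A: 71.1 mi
B: 74.6 mi
E: 109.8 mi
D: 116.5 mi
C: 125.5 mi
The nearest is F at 13.4 mi.

F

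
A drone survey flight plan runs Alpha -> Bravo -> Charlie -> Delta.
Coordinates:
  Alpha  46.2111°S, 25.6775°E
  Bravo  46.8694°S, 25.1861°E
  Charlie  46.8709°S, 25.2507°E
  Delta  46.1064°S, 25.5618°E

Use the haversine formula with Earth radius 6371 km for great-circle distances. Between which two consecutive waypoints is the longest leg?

Charlie–Delta

Leg distances:
Alpha→Bravo: 82.3 km
Bravo→Charlie: 4.9 km
Charlie→Delta: 88.3 km
The longest leg is Charlie–Delta at 88.3 km.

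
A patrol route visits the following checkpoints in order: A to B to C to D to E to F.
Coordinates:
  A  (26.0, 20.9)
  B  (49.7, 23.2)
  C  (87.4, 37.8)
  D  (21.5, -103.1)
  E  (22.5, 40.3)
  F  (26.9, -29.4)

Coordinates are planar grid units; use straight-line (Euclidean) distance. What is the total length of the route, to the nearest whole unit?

Leg distances:
A→B: 23.8  (cumulative 23.8)
B→C: 40.4  (cumulative 64.2)
C→D: 155.5  (cumulative 219.8)
D→E: 143.4  (cumulative 363.2)
E→F: 69.8  (cumulative 433.0)
Total route length ≈ 433.

433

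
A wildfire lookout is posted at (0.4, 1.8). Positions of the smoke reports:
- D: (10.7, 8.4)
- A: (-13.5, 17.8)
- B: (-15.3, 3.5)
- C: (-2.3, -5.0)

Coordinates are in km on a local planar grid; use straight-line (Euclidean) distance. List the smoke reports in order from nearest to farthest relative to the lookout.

Distances from the lookout:
C (-2.3, -5.0): 7.3 km
D (10.7, 8.4): 12.2 km
B (-15.3, 3.5): 15.8 km
A (-13.5, 17.8): 21.2 km

C, D, B, A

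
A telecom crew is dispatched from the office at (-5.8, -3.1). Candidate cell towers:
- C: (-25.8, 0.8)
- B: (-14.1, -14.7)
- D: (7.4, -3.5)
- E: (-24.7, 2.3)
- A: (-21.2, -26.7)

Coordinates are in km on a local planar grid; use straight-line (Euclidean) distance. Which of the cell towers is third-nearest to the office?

Distances from the office ((-5.8, -3.1)):
D: 13.2 km
B: 14.3 km
E: 19.7 km
C: 20.4 km
A: 28.2 km
The third-nearest is E at 19.7 km.

E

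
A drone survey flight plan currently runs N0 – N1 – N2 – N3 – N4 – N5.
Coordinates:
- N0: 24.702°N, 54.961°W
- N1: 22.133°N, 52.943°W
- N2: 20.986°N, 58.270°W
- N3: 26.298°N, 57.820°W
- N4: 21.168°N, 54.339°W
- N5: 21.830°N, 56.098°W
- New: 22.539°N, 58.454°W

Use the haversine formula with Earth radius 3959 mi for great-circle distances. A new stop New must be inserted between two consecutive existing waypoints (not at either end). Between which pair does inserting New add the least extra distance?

between N2 and N3

Added distance for inserting New between each consecutive pair:
N0–N1: 401.4 mi
N1–N2: 109.9 mi
N2–N3: 2.6 mi
N3–N4: 125.9 mi
N4–N5: 316.9 mi
Smallest added distance is 2.6 mi, inserting between N2 and N3.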